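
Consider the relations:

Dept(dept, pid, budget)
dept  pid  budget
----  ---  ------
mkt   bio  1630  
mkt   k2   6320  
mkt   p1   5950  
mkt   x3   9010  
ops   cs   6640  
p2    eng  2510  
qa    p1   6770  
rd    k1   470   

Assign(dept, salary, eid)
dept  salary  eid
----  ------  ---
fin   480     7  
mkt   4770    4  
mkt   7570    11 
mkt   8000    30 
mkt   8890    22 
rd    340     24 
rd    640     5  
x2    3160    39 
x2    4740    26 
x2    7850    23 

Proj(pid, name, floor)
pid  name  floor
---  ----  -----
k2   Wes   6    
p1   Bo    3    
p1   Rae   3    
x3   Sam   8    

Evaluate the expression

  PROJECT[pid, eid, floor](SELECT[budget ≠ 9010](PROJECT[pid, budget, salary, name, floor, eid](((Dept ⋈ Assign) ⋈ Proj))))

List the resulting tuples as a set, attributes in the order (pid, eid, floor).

Joining Dept and Assign on dept yields {(mkt, bio, 1630, 4770, 4), (mkt, bio, 1630, 7570, 11), (mkt, bio, 1630, 8000, 30), (mkt, bio, 1630, 8890, 22), (mkt, k2, 6320, 4770, 4), (mkt, k2, 6320, 7570, 11), (mkt, k2, 6320, 8000, 30), (mkt, k2, 6320, 8890, 22), (mkt, p1, 5950, 4770, 4), (mkt, p1, 5950, 7570, 11), (mkt, p1, 5950, 8000, 30), (mkt, p1, 5950, 8890, 22), (mkt, x3, 9010, 4770, 4), (mkt, x3, 9010, 7570, 11), (mkt, x3, 9010, 8000, 30), (mkt, x3, 9010, 8890, 22), (rd, k1, 470, 340, 24), (rd, k1, 470, 640, 5)}.
Joining (Dept ⋈ Assign) and Proj on pid yields {(mkt, k2, 6320, 4770, 4, Wes, 6), (mkt, k2, 6320, 7570, 11, Wes, 6), (mkt, k2, 6320, 8000, 30, Wes, 6), (mkt, k2, 6320, 8890, 22, Wes, 6), (mkt, p1, 5950, 4770, 4, Bo, 3), (mkt, p1, 5950, 4770, 4, Rae, 3), (mkt, p1, 5950, 7570, 11, Bo, 3), (mkt, p1, 5950, 7570, 11, Rae, 3), (mkt, p1, 5950, 8000, 30, Bo, 3), (mkt, p1, 5950, 8000, 30, Rae, 3), (mkt, p1, 5950, 8890, 22, Bo, 3), (mkt, p1, 5950, 8890, 22, Rae, 3), (mkt, x3, 9010, 4770, 4, Sam, 8), (mkt, x3, 9010, 7570, 11, Sam, 8), (mkt, x3, 9010, 8000, 30, Sam, 8), (mkt, x3, 9010, 8890, 22, Sam, 8)}.
Projecting to pid, budget, salary, name, floor, eid: {(k2, 6320, 4770, Wes, 6, 4), (k2, 6320, 7570, Wes, 6, 11), (k2, 6320, 8000, Wes, 6, 30), (k2, 6320, 8890, Wes, 6, 22), (p1, 5950, 4770, Bo, 3, 4), (p1, 5950, 4770, Rae, 3, 4), (p1, 5950, 7570, Bo, 3, 11), (p1, 5950, 7570, Rae, 3, 11), (p1, 5950, 8000, Bo, 3, 30), (p1, 5950, 8000, Rae, 3, 30), (p1, 5950, 8890, Bo, 3, 22), (p1, 5950, 8890, Rae, 3, 22), (x3, 9010, 4770, Sam, 8, 4), (x3, 9010, 7570, Sam, 8, 11), (x3, 9010, 8000, Sam, 8, 30), (x3, 9010, 8890, Sam, 8, 22)}
Filtering on budget ≠ 9010 leaves {(k2, 6320, 4770, Wes, 6, 4), (k2, 6320, 7570, Wes, 6, 11), (k2, 6320, 8000, Wes, 6, 30), (k2, 6320, 8890, Wes, 6, 22), (p1, 5950, 4770, Bo, 3, 4), (p1, 5950, 4770, Rae, 3, 4), (p1, 5950, 7570, Bo, 3, 11), (p1, 5950, 7570, Rae, 3, 11), (p1, 5950, 8000, Bo, 3, 30), (p1, 5950, 8000, Rae, 3, 30), (p1, 5950, 8890, Bo, 3, 22), (p1, 5950, 8890, Rae, 3, 22)}.
Projecting to pid, eid, floor (4 duplicate(s) eliminated): {(k2, 11, 6), (k2, 22, 6), (k2, 30, 6), (k2, 4, 6), (p1, 11, 3), (p1, 22, 3), (p1, 30, 3), (p1, 4, 3)}

{(k2, 11, 6), (k2, 22, 6), (k2, 30, 6), (k2, 4, 6), (p1, 11, 3), (p1, 22, 3), (p1, 30, 3), (p1, 4, 3)}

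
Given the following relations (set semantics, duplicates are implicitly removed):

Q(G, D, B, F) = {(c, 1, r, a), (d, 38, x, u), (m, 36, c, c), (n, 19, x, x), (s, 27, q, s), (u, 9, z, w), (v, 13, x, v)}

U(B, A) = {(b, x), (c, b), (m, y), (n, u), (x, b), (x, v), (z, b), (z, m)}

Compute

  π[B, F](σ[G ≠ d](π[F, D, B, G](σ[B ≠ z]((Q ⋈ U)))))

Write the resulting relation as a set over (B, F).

Joining Q and U on B yields {(d, 38, x, u, b), (d, 38, x, u, v), (m, 36, c, c, b), (n, 19, x, x, b), (n, 19, x, x, v), (u, 9, z, w, b), (u, 9, z, w, m), (v, 13, x, v, b), (v, 13, x, v, v)}.
Apply σ_{B ≠ z}; surviving tuples: {(d, 38, x, u, b), (d, 38, x, u, v), (m, 36, c, c, b), (n, 19, x, x, b), (n, 19, x, x, v), (v, 13, x, v, b), (v, 13, x, v, v)}
Projecting to F, D, B, G (3 duplicate(s) eliminated): {(c, 36, c, m), (u, 38, x, d), (v, 13, x, v), (x, 19, x, n)}
Apply σ_{G ≠ d}; surviving tuples: {(c, 36, c, m), (v, 13, x, v), (x, 19, x, n)}
Projecting to B, F: {(c, c), (x, v), (x, x)}

{(c, c), (x, v), (x, x)}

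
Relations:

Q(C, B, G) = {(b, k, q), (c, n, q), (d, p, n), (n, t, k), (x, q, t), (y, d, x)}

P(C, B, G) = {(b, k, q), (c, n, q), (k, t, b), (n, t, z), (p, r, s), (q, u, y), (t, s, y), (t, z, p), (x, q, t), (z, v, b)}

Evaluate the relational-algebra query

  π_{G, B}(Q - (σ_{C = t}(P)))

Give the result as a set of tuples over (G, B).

{(k, t), (n, p), (q, k), (q, n), (t, q), (x, d)}

Apply σ_{C = t}; surviving tuples: {(t, s, y), (t, z, p)}
Difference: {(b, k, q), (c, n, q), (d, p, n), (n, t, k), (x, q, t), (y, d, x)} with {(t, s, y), (t, z, p)} → {(b, k, q), (c, n, q), (d, p, n), (n, t, k), (x, q, t), (y, d, x)}
π[G, B]: project onto (G, B) → {(k, t), (n, p), (q, k), (q, n), (t, q), (x, d)}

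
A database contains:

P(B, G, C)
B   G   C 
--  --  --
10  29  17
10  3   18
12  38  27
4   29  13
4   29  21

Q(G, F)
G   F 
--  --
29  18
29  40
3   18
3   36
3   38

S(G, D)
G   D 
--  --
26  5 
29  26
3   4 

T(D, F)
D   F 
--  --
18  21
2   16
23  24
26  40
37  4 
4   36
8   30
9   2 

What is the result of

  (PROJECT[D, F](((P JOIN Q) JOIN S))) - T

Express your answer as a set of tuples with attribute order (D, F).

Natural join on G: {(10, 29, 17, 18), (10, 29, 17, 40), (10, 3, 18, 18), (10, 3, 18, 36), (10, 3, 18, 38), (4, 29, 13, 18), (4, 29, 13, 40), (4, 29, 21, 18), (4, 29, 21, 40)}
Natural join on G: {(10, 29, 17, 18, 26), (10, 29, 17, 40, 26), (10, 3, 18, 18, 4), (10, 3, 18, 36, 4), (10, 3, 18, 38, 4), (4, 29, 13, 18, 26), (4, 29, 13, 40, 26), (4, 29, 21, 18, 26), (4, 29, 21, 40, 26)}
π_{D, F} gives {(26, 18), (26, 40), (4, 18), (4, 36), (4, 38)} (4 duplicate(s) eliminated).
Taking the difference: {(26, 18), (4, 18), (4, 38)}

{(26, 18), (4, 18), (4, 38)}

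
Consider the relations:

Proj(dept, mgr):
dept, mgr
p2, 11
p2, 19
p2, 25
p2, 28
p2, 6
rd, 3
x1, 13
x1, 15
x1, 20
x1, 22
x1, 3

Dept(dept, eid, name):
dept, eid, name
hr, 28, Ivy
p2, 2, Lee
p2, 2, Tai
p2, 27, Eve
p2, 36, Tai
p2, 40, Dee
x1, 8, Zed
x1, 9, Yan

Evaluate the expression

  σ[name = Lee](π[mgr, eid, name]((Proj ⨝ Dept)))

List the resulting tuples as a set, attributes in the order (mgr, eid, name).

Natural join on dept: {(p2, 11, 2, Lee), (p2, 11, 2, Tai), (p2, 11, 27, Eve), (p2, 11, 36, Tai), (p2, 11, 40, Dee), (p2, 19, 2, Lee), (p2, 19, 2, Tai), (p2, 19, 27, Eve), (p2, 19, 36, Tai), (p2, 19, 40, Dee), (p2, 25, 2, Lee), (p2, 25, 2, Tai), (p2, 25, 27, Eve), (p2, 25, 36, Tai), (p2, 25, 40, Dee), (p2, 28, 2, Lee), (p2, 28, 2, Tai), (p2, 28, 27, Eve), (p2, 28, 36, Tai), (p2, 28, 40, Dee), (p2, 6, 2, Lee), (p2, 6, 2, Tai), (p2, 6, 27, Eve), (p2, 6, 36, Tai), (p2, 6, 40, Dee), (x1, 13, 8, Zed), (x1, 13, 9, Yan), (x1, 15, 8, Zed), (x1, 15, 9, Yan), (x1, 20, 8, Zed), (x1, 20, 9, Yan), (x1, 22, 8, Zed), (x1, 22, 9, Yan), (x1, 3, 8, Zed), (x1, 3, 9, Yan)}
π_{mgr, eid, name} gives {(11, 2, Lee), (11, 2, Tai), (11, 27, Eve), (11, 36, Tai), (11, 40, Dee), (13, 8, Zed), (13, 9, Yan), (15, 8, Zed), (15, 9, Yan), (19, 2, Lee), (19, 2, Tai), (19, 27, Eve), (19, 36, Tai), (19, 40, Dee), (20, 8, Zed), (20, 9, Yan), (22, 8, Zed), (22, 9, Yan), (25, 2, Lee), (25, 2, Tai), (25, 27, Eve), (25, 36, Tai), (25, 40, Dee), (28, 2, Lee), (28, 2, Tai), (28, 27, Eve), (28, 36, Tai), (28, 40, Dee), (3, 8, Zed), (3, 9, Yan), (6, 2, Lee), (6, 2, Tai), (6, 27, Eve), (6, 36, Tai), (6, 40, Dee)}.
Filtering on name = Lee leaves {(11, 2, Lee), (19, 2, Lee), (25, 2, Lee), (28, 2, Lee), (6, 2, Lee)}.

{(11, 2, Lee), (19, 2, Lee), (25, 2, Lee), (28, 2, Lee), (6, 2, Lee)}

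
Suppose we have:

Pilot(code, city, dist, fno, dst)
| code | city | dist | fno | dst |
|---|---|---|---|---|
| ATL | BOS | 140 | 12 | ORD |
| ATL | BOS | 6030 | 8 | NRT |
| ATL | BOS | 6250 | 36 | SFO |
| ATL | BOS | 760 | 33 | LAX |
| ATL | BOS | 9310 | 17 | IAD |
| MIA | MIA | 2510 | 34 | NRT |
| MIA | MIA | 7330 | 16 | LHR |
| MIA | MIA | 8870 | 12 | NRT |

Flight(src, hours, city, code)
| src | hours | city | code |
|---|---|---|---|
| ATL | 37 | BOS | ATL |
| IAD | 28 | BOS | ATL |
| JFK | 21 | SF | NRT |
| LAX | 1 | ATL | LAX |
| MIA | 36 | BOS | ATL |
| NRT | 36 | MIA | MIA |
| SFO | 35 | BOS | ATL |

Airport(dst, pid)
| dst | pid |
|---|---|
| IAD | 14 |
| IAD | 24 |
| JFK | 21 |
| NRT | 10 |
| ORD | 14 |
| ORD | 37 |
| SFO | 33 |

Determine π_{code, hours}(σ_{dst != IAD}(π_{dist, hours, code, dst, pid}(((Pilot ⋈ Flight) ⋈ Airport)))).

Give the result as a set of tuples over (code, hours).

{(ATL, 28), (ATL, 35), (ATL, 36), (ATL, 37), (MIA, 36)}

Joining Pilot and Flight on code, city yields {(ATL, BOS, 140, 12, ORD, ATL, 37), (ATL, BOS, 140, 12, ORD, IAD, 28), (ATL, BOS, 140, 12, ORD, MIA, 36), (ATL, BOS, 140, 12, ORD, SFO, 35), (ATL, BOS, 6030, 8, NRT, ATL, 37), (ATL, BOS, 6030, 8, NRT, IAD, 28), (ATL, BOS, 6030, 8, NRT, MIA, 36), (ATL, BOS, 6030, 8, NRT, SFO, 35), (ATL, BOS, 6250, 36, SFO, ATL, 37), (ATL, BOS, 6250, 36, SFO, IAD, 28), (ATL, BOS, 6250, 36, SFO, MIA, 36), (ATL, BOS, 6250, 36, SFO, SFO, 35), (ATL, BOS, 760, 33, LAX, ATL, 37), (ATL, BOS, 760, 33, LAX, IAD, 28), (ATL, BOS, 760, 33, LAX, MIA, 36), (ATL, BOS, 760, 33, LAX, SFO, 35), (ATL, BOS, 9310, 17, IAD, ATL, 37), (ATL, BOS, 9310, 17, IAD, IAD, 28), (ATL, BOS, 9310, 17, IAD, MIA, 36), (ATL, BOS, 9310, 17, IAD, SFO, 35), (MIA, MIA, 2510, 34, NRT, NRT, 36), (MIA, MIA, 7330, 16, LHR, NRT, 36), (MIA, MIA, 8870, 12, NRT, NRT, 36)}.
Joining (Pilot ⋈ Flight) and Airport on dst yields {(ATL, BOS, 140, 12, ORD, ATL, 37, 14), (ATL, BOS, 140, 12, ORD, ATL, 37, 37), (ATL, BOS, 140, 12, ORD, IAD, 28, 14), (ATL, BOS, 140, 12, ORD, IAD, 28, 37), (ATL, BOS, 140, 12, ORD, MIA, 36, 14), (ATL, BOS, 140, 12, ORD, MIA, 36, 37), (ATL, BOS, 140, 12, ORD, SFO, 35, 14), (ATL, BOS, 140, 12, ORD, SFO, 35, 37), (ATL, BOS, 6030, 8, NRT, ATL, 37, 10), (ATL, BOS, 6030, 8, NRT, IAD, 28, 10), (ATL, BOS, 6030, 8, NRT, MIA, 36, 10), (ATL, BOS, 6030, 8, NRT, SFO, 35, 10), (ATL, BOS, 6250, 36, SFO, ATL, 37, 33), (ATL, BOS, 6250, 36, SFO, IAD, 28, 33), (ATL, BOS, 6250, 36, SFO, MIA, 36, 33), (ATL, BOS, 6250, 36, SFO, SFO, 35, 33), (ATL, BOS, 9310, 17, IAD, ATL, 37, 14), (ATL, BOS, 9310, 17, IAD, ATL, 37, 24), (ATL, BOS, 9310, 17, IAD, IAD, 28, 14), (ATL, BOS, 9310, 17, IAD, IAD, 28, 24), (ATL, BOS, 9310, 17, IAD, MIA, 36, 14), (ATL, BOS, 9310, 17, IAD, MIA, 36, 24), (ATL, BOS, 9310, 17, IAD, SFO, 35, 14), (ATL, BOS, 9310, 17, IAD, SFO, 35, 24), (MIA, MIA, 2510, 34, NRT, NRT, 36, 10), (MIA, MIA, 8870, 12, NRT, NRT, 36, 10)}.
π[dist, hours, code, dst, pid]: project onto (dist, hours, code, dst, pid) → {(140, 28, ATL, ORD, 14), (140, 28, ATL, ORD, 37), (140, 35, ATL, ORD, 14), (140, 35, ATL, ORD, 37), (140, 36, ATL, ORD, 14), (140, 36, ATL, ORD, 37), (140, 37, ATL, ORD, 14), (140, 37, ATL, ORD, 37), (2510, 36, MIA, NRT, 10), (6030, 28, ATL, NRT, 10), (6030, 35, ATL, NRT, 10), (6030, 36, ATL, NRT, 10), (6030, 37, ATL, NRT, 10), (6250, 28, ATL, SFO, 33), (6250, 35, ATL, SFO, 33), (6250, 36, ATL, SFO, 33), (6250, 37, ATL, SFO, 33), (8870, 36, MIA, NRT, 10), (9310, 28, ATL, IAD, 14), (9310, 28, ATL, IAD, 24), (9310, 35, ATL, IAD, 14), (9310, 35, ATL, IAD, 24), (9310, 36, ATL, IAD, 14), (9310, 36, ATL, IAD, 24), (9310, 37, ATL, IAD, 14), (9310, 37, ATL, IAD, 24)}
Filtering on dst != IAD leaves {(140, 28, ATL, ORD, 14), (140, 28, ATL, ORD, 37), (140, 35, ATL, ORD, 14), (140, 35, ATL, ORD, 37), (140, 36, ATL, ORD, 14), (140, 36, ATL, ORD, 37), (140, 37, ATL, ORD, 14), (140, 37, ATL, ORD, 37), (2510, 36, MIA, NRT, 10), (6030, 28, ATL, NRT, 10), (6030, 35, ATL, NRT, 10), (6030, 36, ATL, NRT, 10), (6030, 37, ATL, NRT, 10), (6250, 28, ATL, SFO, 33), (6250, 35, ATL, SFO, 33), (6250, 36, ATL, SFO, 33), (6250, 37, ATL, SFO, 33), (8870, 36, MIA, NRT, 10)}.
π[code, hours]: project onto (code, hours) (13 duplicate(s) eliminated) → {(ATL, 28), (ATL, 35), (ATL, 36), (ATL, 37), (MIA, 36)}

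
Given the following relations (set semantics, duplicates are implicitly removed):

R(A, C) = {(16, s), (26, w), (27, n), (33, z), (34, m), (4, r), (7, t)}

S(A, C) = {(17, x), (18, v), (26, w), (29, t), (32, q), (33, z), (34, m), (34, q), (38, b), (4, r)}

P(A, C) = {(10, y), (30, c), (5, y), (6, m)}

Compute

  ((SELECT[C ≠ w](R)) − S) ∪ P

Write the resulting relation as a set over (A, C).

{(10, y), (16, s), (27, n), (30, c), (5, y), (6, m), (7, t)}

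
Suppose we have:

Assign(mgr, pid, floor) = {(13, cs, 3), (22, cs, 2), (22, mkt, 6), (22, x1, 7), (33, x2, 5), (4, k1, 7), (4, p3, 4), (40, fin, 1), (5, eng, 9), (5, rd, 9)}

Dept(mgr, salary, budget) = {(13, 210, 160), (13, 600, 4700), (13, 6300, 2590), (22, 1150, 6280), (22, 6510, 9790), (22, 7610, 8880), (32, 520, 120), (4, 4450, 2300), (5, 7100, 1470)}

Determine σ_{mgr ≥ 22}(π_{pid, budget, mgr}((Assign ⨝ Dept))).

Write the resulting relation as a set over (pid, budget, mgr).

Assign ⋈ Dept (natural join on mgr): {(13, cs, 3, 210, 160), (13, cs, 3, 600, 4700), (13, cs, 3, 6300, 2590), (22, cs, 2, 1150, 6280), (22, cs, 2, 6510, 9790), (22, cs, 2, 7610, 8880), (22, mkt, 6, 1150, 6280), (22, mkt, 6, 6510, 9790), (22, mkt, 6, 7610, 8880), (22, x1, 7, 1150, 6280), (22, x1, 7, 6510, 9790), (22, x1, 7, 7610, 8880), (4, k1, 7, 4450, 2300), (4, p3, 4, 4450, 2300), (5, eng, 9, 7100, 1470), (5, rd, 9, 7100, 1470)}
π_{pid, budget, mgr} gives {(cs, 160, 13), (cs, 2590, 13), (cs, 4700, 13), (cs, 6280, 22), (cs, 8880, 22), (cs, 9790, 22), (eng, 1470, 5), (k1, 2300, 4), (mkt, 6280, 22), (mkt, 8880, 22), (mkt, 9790, 22), (p3, 2300, 4), (rd, 1470, 5), (x1, 6280, 22), (x1, 8880, 22), (x1, 9790, 22)}.
σ[mgr ≥ 22]: keep tuples satisfying mgr ≥ 22 → {(cs, 6280, 22), (cs, 8880, 22), (cs, 9790, 22), (mkt, 6280, 22), (mkt, 8880, 22), (mkt, 9790, 22), (x1, 6280, 22), (x1, 8880, 22), (x1, 9790, 22)}

{(cs, 6280, 22), (cs, 8880, 22), (cs, 9790, 22), (mkt, 6280, 22), (mkt, 8880, 22), (mkt, 9790, 22), (x1, 6280, 22), (x1, 8880, 22), (x1, 9790, 22)}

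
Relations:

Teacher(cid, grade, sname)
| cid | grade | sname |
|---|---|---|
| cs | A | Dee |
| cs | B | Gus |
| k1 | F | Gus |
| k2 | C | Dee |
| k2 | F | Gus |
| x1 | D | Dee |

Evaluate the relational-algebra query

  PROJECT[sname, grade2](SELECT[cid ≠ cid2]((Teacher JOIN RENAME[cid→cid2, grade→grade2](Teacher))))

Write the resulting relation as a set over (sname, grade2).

ρ[cid→cid2, grade→grade2]: schema becomes (cid2, grade2, sname); tuples unchanged.
Teacher ⋈ RENAME[cid→cid2, grade→grade2](Teacher) (natural join on sname): {(cs, A, Dee, cs, A), (cs, A, Dee, k2, C), (cs, A, Dee, x1, D), (cs, B, Gus, cs, B), (cs, B, Gus, k1, F), (cs, B, Gus, k2, F), (k1, F, Gus, cs, B), (k1, F, Gus, k1, F), (k1, F, Gus, k2, F), (k2, C, Dee, cs, A), (k2, C, Dee, k2, C), (k2, C, Dee, x1, D), (k2, F, Gus, cs, B), (k2, F, Gus, k1, F), (k2, F, Gus, k2, F), (x1, D, Dee, cs, A), (x1, D, Dee, k2, C), (x1, D, Dee, x1, D)}
Apply σ_{cid ≠ cid2}; surviving tuples: {(cs, A, Dee, k2, C), (cs, A, Dee, x1, D), (cs, B, Gus, k1, F), (cs, B, Gus, k2, F), (k1, F, Gus, cs, B), (k1, F, Gus, k2, F), (k2, C, Dee, cs, A), (k2, C, Dee, x1, D), (k2, F, Gus, cs, B), (k2, F, Gus, k1, F), (x1, D, Dee, cs, A), (x1, D, Dee, k2, C)}
Keep only column(s) sname, grade2 (7 duplicate(s) eliminated): {(Dee, A), (Dee, C), (Dee, D), (Gus, B), (Gus, F)}

{(Dee, A), (Dee, C), (Dee, D), (Gus, B), (Gus, F)}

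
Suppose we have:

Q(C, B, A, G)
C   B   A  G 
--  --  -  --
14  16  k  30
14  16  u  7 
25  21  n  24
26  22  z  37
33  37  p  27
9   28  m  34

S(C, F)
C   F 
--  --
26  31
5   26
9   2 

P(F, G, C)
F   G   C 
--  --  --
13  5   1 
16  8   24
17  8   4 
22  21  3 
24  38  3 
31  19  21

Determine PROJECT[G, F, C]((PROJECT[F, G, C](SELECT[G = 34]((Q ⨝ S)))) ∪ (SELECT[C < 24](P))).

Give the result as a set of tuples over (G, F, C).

{(19, 31, 21), (21, 22, 3), (34, 2, 9), (38, 24, 3), (5, 13, 1), (8, 17, 4)}

Joining Q and S on C yields {(26, 22, z, 37, 31), (9, 28, m, 34, 2)}.
σ[G = 34]: keep tuples satisfying G = 34 → {(9, 28, m, 34, 2)}
π_{F, G, C} gives {(2, 34, 9)}.
σ[C < 24]: keep tuples satisfying C < 24 → {(13, 5, 1), (17, 8, 4), (22, 21, 3), (24, 38, 3), (31, 19, 21)}
Taking the union: {(13, 5, 1), (17, 8, 4), (2, 34, 9), (22, 21, 3), (24, 38, 3), (31, 19, 21)}
π_{G, F, C} gives {(19, 31, 21), (21, 22, 3), (34, 2, 9), (38, 24, 3), (5, 13, 1), (8, 17, 4)}.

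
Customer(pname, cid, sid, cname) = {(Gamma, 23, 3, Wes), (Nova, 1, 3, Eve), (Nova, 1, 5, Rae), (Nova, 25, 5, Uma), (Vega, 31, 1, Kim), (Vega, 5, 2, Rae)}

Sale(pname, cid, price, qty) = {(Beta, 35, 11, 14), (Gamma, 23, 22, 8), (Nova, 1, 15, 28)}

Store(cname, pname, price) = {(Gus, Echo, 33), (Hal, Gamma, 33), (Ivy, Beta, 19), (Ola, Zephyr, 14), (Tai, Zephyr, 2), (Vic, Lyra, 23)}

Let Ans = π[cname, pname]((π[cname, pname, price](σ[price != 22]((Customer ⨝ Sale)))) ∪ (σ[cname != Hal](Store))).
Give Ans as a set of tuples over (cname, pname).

Natural join on pname, cid: {(Gamma, 23, 3, Wes, 22, 8), (Nova, 1, 3, Eve, 15, 28), (Nova, 1, 5, Rae, 15, 28)}
Selection price != 22: {(Nova, 1, 3, Eve, 15, 28), (Nova, 1, 5, Rae, 15, 28)}
π[cname, pname, price]: project onto (cname, pname, price) → {(Eve, Nova, 15), (Rae, Nova, 15)}
Selection cname != Hal: {(Gus, Echo, 33), (Ivy, Beta, 19), (Ola, Zephyr, 14), (Tai, Zephyr, 2), (Vic, Lyra, 23)}
Set union of the two operands is {(Eve, Nova, 15), (Gus, Echo, 33), (Ivy, Beta, 19), (Ola, Zephyr, 14), (Rae, Nova, 15), (Tai, Zephyr, 2), (Vic, Lyra, 23)}.
π[cname, pname]: project onto (cname, pname) → {(Eve, Nova), (Gus, Echo), (Ivy, Beta), (Ola, Zephyr), (Rae, Nova), (Tai, Zephyr), (Vic, Lyra)}

{(Eve, Nova), (Gus, Echo), (Ivy, Beta), (Ola, Zephyr), (Rae, Nova), (Tai, Zephyr), (Vic, Lyra)}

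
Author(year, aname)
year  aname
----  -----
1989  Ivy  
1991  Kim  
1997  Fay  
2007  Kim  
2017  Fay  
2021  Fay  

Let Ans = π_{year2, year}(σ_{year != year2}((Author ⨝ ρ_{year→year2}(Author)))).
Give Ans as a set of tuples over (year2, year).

{(1991, 2007), (1997, 2017), (1997, 2021), (2007, 1991), (2017, 1997), (2017, 2021), (2021, 1997), (2021, 2017)}

ρ[year→year2]: schema becomes (year2, aname); tuples unchanged.
Natural join on aname: {(1989, Ivy, 1989), (1991, Kim, 1991), (1991, Kim, 2007), (1997, Fay, 1997), (1997, Fay, 2017), (1997, Fay, 2021), (2007, Kim, 1991), (2007, Kim, 2007), (2017, Fay, 1997), (2017, Fay, 2017), (2017, Fay, 2021), (2021, Fay, 1997), (2021, Fay, 2017), (2021, Fay, 2021)}
σ[year != year2]: keep tuples satisfying year != year2 → {(1991, Kim, 2007), (1997, Fay, 2017), (1997, Fay, 2021), (2007, Kim, 1991), (2017, Fay, 1997), (2017, Fay, 2021), (2021, Fay, 1997), (2021, Fay, 2017)}
Projecting to year2, year: {(1991, 2007), (1997, 2017), (1997, 2021), (2007, 1991), (2017, 1997), (2017, 2021), (2021, 1997), (2021, 2017)}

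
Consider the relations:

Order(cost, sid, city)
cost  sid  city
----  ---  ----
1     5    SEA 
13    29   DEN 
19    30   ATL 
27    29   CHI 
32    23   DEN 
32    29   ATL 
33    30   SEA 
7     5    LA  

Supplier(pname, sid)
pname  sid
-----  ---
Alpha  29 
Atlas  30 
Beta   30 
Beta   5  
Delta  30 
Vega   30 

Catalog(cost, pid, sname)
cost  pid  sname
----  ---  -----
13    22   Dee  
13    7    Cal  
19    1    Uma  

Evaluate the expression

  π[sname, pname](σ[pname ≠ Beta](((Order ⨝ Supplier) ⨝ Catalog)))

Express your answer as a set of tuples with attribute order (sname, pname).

{(Cal, Alpha), (Dee, Alpha), (Uma, Atlas), (Uma, Delta), (Uma, Vega)}

Joining Order and Supplier on sid yields {(1, 5, SEA, Beta), (13, 29, DEN, Alpha), (19, 30, ATL, Atlas), (19, 30, ATL, Beta), (19, 30, ATL, Delta), (19, 30, ATL, Vega), (27, 29, CHI, Alpha), (32, 29, ATL, Alpha), (33, 30, SEA, Atlas), (33, 30, SEA, Beta), (33, 30, SEA, Delta), (33, 30, SEA, Vega), (7, 5, LA, Beta)}.
Joining (Order ⨝ Supplier) and Catalog on cost yields {(13, 29, DEN, Alpha, 22, Dee), (13, 29, DEN, Alpha, 7, Cal), (19, 30, ATL, Atlas, 1, Uma), (19, 30, ATL, Beta, 1, Uma), (19, 30, ATL, Delta, 1, Uma), (19, 30, ATL, Vega, 1, Uma)}.
Filtering on pname ≠ Beta leaves {(13, 29, DEN, Alpha, 22, Dee), (13, 29, DEN, Alpha, 7, Cal), (19, 30, ATL, Atlas, 1, Uma), (19, 30, ATL, Delta, 1, Uma), (19, 30, ATL, Vega, 1, Uma)}.
π[sname, pname]: project onto (sname, pname) → {(Cal, Alpha), (Dee, Alpha), (Uma, Atlas), (Uma, Delta), (Uma, Vega)}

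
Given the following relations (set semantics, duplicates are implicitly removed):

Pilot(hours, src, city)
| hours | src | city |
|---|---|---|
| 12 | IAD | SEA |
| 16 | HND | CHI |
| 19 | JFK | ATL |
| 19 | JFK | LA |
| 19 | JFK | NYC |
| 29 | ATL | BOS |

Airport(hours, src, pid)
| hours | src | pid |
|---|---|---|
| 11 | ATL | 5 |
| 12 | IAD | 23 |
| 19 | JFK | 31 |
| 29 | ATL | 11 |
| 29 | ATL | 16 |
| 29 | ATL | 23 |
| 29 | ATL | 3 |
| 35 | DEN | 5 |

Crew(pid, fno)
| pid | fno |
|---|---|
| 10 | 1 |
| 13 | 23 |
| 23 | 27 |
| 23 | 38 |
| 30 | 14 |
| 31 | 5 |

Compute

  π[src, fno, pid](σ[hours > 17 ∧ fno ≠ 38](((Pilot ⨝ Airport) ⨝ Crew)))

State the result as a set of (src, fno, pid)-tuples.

{(ATL, 27, 23), (JFK, 5, 31)}

Natural join on hours, src: {(12, IAD, SEA, 23), (19, JFK, ATL, 31), (19, JFK, LA, 31), (19, JFK, NYC, 31), (29, ATL, BOS, 11), (29, ATL, BOS, 16), (29, ATL, BOS, 23), (29, ATL, BOS, 3)}
Natural join on pid: {(12, IAD, SEA, 23, 27), (12, IAD, SEA, 23, 38), (19, JFK, ATL, 31, 5), (19, JFK, LA, 31, 5), (19, JFK, NYC, 31, 5), (29, ATL, BOS, 23, 27), (29, ATL, BOS, 23, 38)}
Selection hours > 17 ∧ fno ≠ 38: {(19, JFK, ATL, 31, 5), (19, JFK, LA, 31, 5), (19, JFK, NYC, 31, 5), (29, ATL, BOS, 23, 27)}
π_{src, fno, pid} gives {(ATL, 27, 23), (JFK, 5, 31)} (2 duplicate(s) eliminated).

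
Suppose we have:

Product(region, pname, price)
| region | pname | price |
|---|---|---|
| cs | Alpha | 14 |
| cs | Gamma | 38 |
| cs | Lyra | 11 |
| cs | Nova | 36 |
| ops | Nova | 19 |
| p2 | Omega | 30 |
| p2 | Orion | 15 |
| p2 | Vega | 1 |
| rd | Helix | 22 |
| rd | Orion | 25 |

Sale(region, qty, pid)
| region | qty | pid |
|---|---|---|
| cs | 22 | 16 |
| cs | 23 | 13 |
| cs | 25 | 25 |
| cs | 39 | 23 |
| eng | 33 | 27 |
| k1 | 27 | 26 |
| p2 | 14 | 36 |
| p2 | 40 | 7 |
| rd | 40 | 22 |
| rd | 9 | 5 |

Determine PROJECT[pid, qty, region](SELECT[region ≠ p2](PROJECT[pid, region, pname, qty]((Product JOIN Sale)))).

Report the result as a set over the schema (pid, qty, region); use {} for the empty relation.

{(13, 23, cs), (16, 22, cs), (22, 40, rd), (23, 39, cs), (25, 25, cs), (5, 9, rd)}

Natural join on region: {(cs, Alpha, 14, 22, 16), (cs, Alpha, 14, 23, 13), (cs, Alpha, 14, 25, 25), (cs, Alpha, 14, 39, 23), (cs, Gamma, 38, 22, 16), (cs, Gamma, 38, 23, 13), (cs, Gamma, 38, 25, 25), (cs, Gamma, 38, 39, 23), (cs, Lyra, 11, 22, 16), (cs, Lyra, 11, 23, 13), (cs, Lyra, 11, 25, 25), (cs, Lyra, 11, 39, 23), (cs, Nova, 36, 22, 16), (cs, Nova, 36, 23, 13), (cs, Nova, 36, 25, 25), (cs, Nova, 36, 39, 23), (p2, Omega, 30, 14, 36), (p2, Omega, 30, 40, 7), (p2, Orion, 15, 14, 36), (p2, Orion, 15, 40, 7), (p2, Vega, 1, 14, 36), (p2, Vega, 1, 40, 7), (rd, Helix, 22, 40, 22), (rd, Helix, 22, 9, 5), (rd, Orion, 25, 40, 22), (rd, Orion, 25, 9, 5)}
Projecting to pid, region, pname, qty: {(13, cs, Alpha, 23), (13, cs, Gamma, 23), (13, cs, Lyra, 23), (13, cs, Nova, 23), (16, cs, Alpha, 22), (16, cs, Gamma, 22), (16, cs, Lyra, 22), (16, cs, Nova, 22), (22, rd, Helix, 40), (22, rd, Orion, 40), (23, cs, Alpha, 39), (23, cs, Gamma, 39), (23, cs, Lyra, 39), (23, cs, Nova, 39), (25, cs, Alpha, 25), (25, cs, Gamma, 25), (25, cs, Lyra, 25), (25, cs, Nova, 25), (36, p2, Omega, 14), (36, p2, Orion, 14), (36, p2, Vega, 14), (5, rd, Helix, 9), (5, rd, Orion, 9), (7, p2, Omega, 40), (7, p2, Orion, 40), (7, p2, Vega, 40)}
Selection region ≠ p2: {(13, cs, Alpha, 23), (13, cs, Gamma, 23), (13, cs, Lyra, 23), (13, cs, Nova, 23), (16, cs, Alpha, 22), (16, cs, Gamma, 22), (16, cs, Lyra, 22), (16, cs, Nova, 22), (22, rd, Helix, 40), (22, rd, Orion, 40), (23, cs, Alpha, 39), (23, cs, Gamma, 39), (23, cs, Lyra, 39), (23, cs, Nova, 39), (25, cs, Alpha, 25), (25, cs, Gamma, 25), (25, cs, Lyra, 25), (25, cs, Nova, 25), (5, rd, Helix, 9), (5, rd, Orion, 9)}
Projecting to pid, qty, region (14 duplicate(s) eliminated): {(13, 23, cs), (16, 22, cs), (22, 40, rd), (23, 39, cs), (25, 25, cs), (5, 9, rd)}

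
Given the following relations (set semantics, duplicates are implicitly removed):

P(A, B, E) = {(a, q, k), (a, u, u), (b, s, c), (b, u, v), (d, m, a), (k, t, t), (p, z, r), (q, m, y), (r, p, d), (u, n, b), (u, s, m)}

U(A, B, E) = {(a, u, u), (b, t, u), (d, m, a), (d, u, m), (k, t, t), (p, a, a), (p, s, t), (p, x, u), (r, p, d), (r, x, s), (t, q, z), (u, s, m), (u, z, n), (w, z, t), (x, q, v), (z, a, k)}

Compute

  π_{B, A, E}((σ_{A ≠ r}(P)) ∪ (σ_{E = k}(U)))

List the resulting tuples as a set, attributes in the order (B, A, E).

Filtering on A ≠ r leaves {(a, q, k), (a, u, u), (b, s, c), (b, u, v), (d, m, a), (k, t, t), (p, z, r), (q, m, y), (u, n, b), (u, s, m)}.
Filtering on E = k leaves {(z, a, k)}.
Set union of the two operands is {(a, q, k), (a, u, u), (b, s, c), (b, u, v), (d, m, a), (k, t, t), (p, z, r), (q, m, y), (u, n, b), (u, s, m), (z, a, k)}.
Projecting to B, A, E: {(a, z, k), (m, d, a), (m, q, y), (n, u, b), (q, a, k), (s, b, c), (s, u, m), (t, k, t), (u, a, u), (u, b, v), (z, p, r)}

{(a, z, k), (m, d, a), (m, q, y), (n, u, b), (q, a, k), (s, b, c), (s, u, m), (t, k, t), (u, a, u), (u, b, v), (z, p, r)}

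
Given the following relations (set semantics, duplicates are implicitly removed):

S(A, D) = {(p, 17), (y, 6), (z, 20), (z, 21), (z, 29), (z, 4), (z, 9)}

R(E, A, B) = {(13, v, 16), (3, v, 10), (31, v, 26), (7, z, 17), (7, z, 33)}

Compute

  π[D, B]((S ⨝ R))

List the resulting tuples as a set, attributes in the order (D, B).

S ⋈ R (natural join on A): {(z, 20, 7, 17), (z, 20, 7, 33), (z, 21, 7, 17), (z, 21, 7, 33), (z, 29, 7, 17), (z, 29, 7, 33), (z, 4, 7, 17), (z, 4, 7, 33), (z, 9, 7, 17), (z, 9, 7, 33)}
Projecting to D, B: {(20, 17), (20, 33), (21, 17), (21, 33), (29, 17), (29, 33), (4, 17), (4, 33), (9, 17), (9, 33)}

{(20, 17), (20, 33), (21, 17), (21, 33), (29, 17), (29, 33), (4, 17), (4, 33), (9, 17), (9, 33)}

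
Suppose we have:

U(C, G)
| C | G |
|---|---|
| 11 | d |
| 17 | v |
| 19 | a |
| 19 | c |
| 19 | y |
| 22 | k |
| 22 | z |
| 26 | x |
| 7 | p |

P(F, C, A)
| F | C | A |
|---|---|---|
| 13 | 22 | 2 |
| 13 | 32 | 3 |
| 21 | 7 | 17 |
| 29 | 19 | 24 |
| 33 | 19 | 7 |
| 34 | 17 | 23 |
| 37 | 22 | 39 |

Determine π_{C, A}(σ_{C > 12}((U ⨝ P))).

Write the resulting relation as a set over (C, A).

{(17, 23), (19, 24), (19, 7), (22, 2), (22, 39)}

U ⋈ P (natural join on C): {(17, v, 34, 23), (19, a, 29, 24), (19, a, 33, 7), (19, c, 29, 24), (19, c, 33, 7), (19, y, 29, 24), (19, y, 33, 7), (22, k, 13, 2), (22, k, 37, 39), (22, z, 13, 2), (22, z, 37, 39), (7, p, 21, 17)}
σ[C > 12]: keep tuples satisfying C > 12 → {(17, v, 34, 23), (19, a, 29, 24), (19, a, 33, 7), (19, c, 29, 24), (19, c, 33, 7), (19, y, 29, 24), (19, y, 33, 7), (22, k, 13, 2), (22, k, 37, 39), (22, z, 13, 2), (22, z, 37, 39)}
π_{C, A} gives {(17, 23), (19, 24), (19, 7), (22, 2), (22, 39)} (6 duplicate(s) eliminated).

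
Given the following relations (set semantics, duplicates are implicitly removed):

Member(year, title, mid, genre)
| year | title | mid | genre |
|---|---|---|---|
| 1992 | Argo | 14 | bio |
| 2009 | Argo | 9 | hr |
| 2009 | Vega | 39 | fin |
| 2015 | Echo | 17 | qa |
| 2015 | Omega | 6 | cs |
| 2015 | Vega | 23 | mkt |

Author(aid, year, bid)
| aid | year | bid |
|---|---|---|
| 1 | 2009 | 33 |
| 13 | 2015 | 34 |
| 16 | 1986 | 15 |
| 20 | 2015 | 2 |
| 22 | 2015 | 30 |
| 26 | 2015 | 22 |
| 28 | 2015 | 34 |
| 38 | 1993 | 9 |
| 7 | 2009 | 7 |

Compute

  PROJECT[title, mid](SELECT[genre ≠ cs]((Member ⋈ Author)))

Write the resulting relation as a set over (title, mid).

Member ⋈ Author (natural join on year): {(2009, Argo, 9, hr, 1, 33), (2009, Argo, 9, hr, 7, 7), (2009, Vega, 39, fin, 1, 33), (2009, Vega, 39, fin, 7, 7), (2015, Echo, 17, qa, 13, 34), (2015, Echo, 17, qa, 20, 2), (2015, Echo, 17, qa, 22, 30), (2015, Echo, 17, qa, 26, 22), (2015, Echo, 17, qa, 28, 34), (2015, Omega, 6, cs, 13, 34), (2015, Omega, 6, cs, 20, 2), (2015, Omega, 6, cs, 22, 30), (2015, Omega, 6, cs, 26, 22), (2015, Omega, 6, cs, 28, 34), (2015, Vega, 23, mkt, 13, 34), (2015, Vega, 23, mkt, 20, 2), (2015, Vega, 23, mkt, 22, 30), (2015, Vega, 23, mkt, 26, 22), (2015, Vega, 23, mkt, 28, 34)}
Filtering on genre ≠ cs leaves {(2009, Argo, 9, hr, 1, 33), (2009, Argo, 9, hr, 7, 7), (2009, Vega, 39, fin, 1, 33), (2009, Vega, 39, fin, 7, 7), (2015, Echo, 17, qa, 13, 34), (2015, Echo, 17, qa, 20, 2), (2015, Echo, 17, qa, 22, 30), (2015, Echo, 17, qa, 26, 22), (2015, Echo, 17, qa, 28, 34), (2015, Vega, 23, mkt, 13, 34), (2015, Vega, 23, mkt, 20, 2), (2015, Vega, 23, mkt, 22, 30), (2015, Vega, 23, mkt, 26, 22), (2015, Vega, 23, mkt, 28, 34)}.
Projecting to title, mid (10 duplicate(s) eliminated): {(Argo, 9), (Echo, 17), (Vega, 23), (Vega, 39)}

{(Argo, 9), (Echo, 17), (Vega, 23), (Vega, 39)}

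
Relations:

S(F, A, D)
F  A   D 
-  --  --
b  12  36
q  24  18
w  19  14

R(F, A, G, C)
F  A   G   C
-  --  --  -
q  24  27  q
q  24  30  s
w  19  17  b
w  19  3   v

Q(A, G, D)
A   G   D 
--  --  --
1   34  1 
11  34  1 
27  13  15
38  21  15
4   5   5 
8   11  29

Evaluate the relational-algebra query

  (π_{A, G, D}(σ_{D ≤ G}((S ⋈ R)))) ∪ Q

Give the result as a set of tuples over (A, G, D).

{(1, 34, 1), (11, 34, 1), (19, 17, 14), (24, 27, 18), (24, 30, 18), (27, 13, 15), (38, 21, 15), (4, 5, 5), (8, 11, 29)}

Natural join on F, A: {(q, 24, 18, 27, q), (q, 24, 18, 30, s), (w, 19, 14, 17, b), (w, 19, 14, 3, v)}
Selection D ≤ G: {(q, 24, 18, 27, q), (q, 24, 18, 30, s), (w, 19, 14, 17, b)}
π[A, G, D]: project onto (A, G, D) → {(19, 17, 14), (24, 27, 18), (24, 30, 18)}
Set union of the two operands is {(1, 34, 1), (11, 34, 1), (19, 17, 14), (24, 27, 18), (24, 30, 18), (27, 13, 15), (38, 21, 15), (4, 5, 5), (8, 11, 29)}.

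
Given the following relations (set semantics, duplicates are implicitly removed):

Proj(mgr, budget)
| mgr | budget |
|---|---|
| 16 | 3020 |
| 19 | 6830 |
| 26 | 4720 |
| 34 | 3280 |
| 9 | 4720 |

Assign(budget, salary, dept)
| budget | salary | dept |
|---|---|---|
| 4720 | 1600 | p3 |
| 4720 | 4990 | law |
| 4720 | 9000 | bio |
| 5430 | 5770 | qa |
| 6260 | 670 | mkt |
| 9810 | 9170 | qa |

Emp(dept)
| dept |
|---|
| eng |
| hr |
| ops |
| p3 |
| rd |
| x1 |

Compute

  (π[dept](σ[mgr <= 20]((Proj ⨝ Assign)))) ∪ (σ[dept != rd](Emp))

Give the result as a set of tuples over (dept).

Joining Proj and Assign on budget yields {(26, 4720, 1600, p3), (26, 4720, 4990, law), (26, 4720, 9000, bio), (9, 4720, 1600, p3), (9, 4720, 4990, law), (9, 4720, 9000, bio)}.
σ[mgr <= 20]: keep tuples satisfying mgr <= 20 → {(9, 4720, 1600, p3), (9, 4720, 4990, law), (9, 4720, 9000, bio)}
π_{dept} gives {bio, law, p3}.
σ[dept != rd]: keep tuples satisfying dept != rd → {eng, hr, ops, p3, x1}
Taking the union: {bio, eng, hr, law, ops, p3, x1}

{bio, eng, hr, law, ops, p3, x1}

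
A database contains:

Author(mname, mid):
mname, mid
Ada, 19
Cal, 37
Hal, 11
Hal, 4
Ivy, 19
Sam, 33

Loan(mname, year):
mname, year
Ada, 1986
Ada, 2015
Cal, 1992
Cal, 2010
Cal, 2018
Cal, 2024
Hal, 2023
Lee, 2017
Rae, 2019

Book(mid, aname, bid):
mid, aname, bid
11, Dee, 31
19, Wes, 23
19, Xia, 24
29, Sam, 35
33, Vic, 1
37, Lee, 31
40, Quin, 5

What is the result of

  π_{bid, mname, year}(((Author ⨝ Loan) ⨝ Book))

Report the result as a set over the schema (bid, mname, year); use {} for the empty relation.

{(23, Ada, 1986), (23, Ada, 2015), (24, Ada, 1986), (24, Ada, 2015), (31, Cal, 1992), (31, Cal, 2010), (31, Cal, 2018), (31, Cal, 2024), (31, Hal, 2023)}

Joining Author and Loan on mname yields {(Ada, 19, 1986), (Ada, 19, 2015), (Cal, 37, 1992), (Cal, 37, 2010), (Cal, 37, 2018), (Cal, 37, 2024), (Hal, 11, 2023), (Hal, 4, 2023)}.
Joining (Author ⨝ Loan) and Book on mid yields {(Ada, 19, 1986, Wes, 23), (Ada, 19, 1986, Xia, 24), (Ada, 19, 2015, Wes, 23), (Ada, 19, 2015, Xia, 24), (Cal, 37, 1992, Lee, 31), (Cal, 37, 2010, Lee, 31), (Cal, 37, 2018, Lee, 31), (Cal, 37, 2024, Lee, 31), (Hal, 11, 2023, Dee, 31)}.
π_{bid, mname, year} gives {(23, Ada, 1986), (23, Ada, 2015), (24, Ada, 1986), (24, Ada, 2015), (31, Cal, 1992), (31, Cal, 2010), (31, Cal, 2018), (31, Cal, 2024), (31, Hal, 2023)}.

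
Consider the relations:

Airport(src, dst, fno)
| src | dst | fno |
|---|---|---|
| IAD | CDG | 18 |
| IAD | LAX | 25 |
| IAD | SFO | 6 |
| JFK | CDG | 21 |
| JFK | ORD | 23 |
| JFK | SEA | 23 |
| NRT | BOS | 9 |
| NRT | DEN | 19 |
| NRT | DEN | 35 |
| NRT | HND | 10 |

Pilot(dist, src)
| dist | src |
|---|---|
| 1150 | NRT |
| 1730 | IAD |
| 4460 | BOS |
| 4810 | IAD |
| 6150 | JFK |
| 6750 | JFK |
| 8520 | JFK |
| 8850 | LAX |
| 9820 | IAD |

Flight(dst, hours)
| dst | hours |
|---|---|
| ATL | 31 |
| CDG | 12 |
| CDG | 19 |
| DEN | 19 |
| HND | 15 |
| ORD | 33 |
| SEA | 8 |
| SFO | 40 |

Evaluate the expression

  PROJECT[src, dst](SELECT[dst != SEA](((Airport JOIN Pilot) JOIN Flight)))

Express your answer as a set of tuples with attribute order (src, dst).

Natural join on src: {(IAD, CDG, 18, 1730), (IAD, CDG, 18, 4810), (IAD, CDG, 18, 9820), (IAD, LAX, 25, 1730), (IAD, LAX, 25, 4810), (IAD, LAX, 25, 9820), (IAD, SFO, 6, 1730), (IAD, SFO, 6, 4810), (IAD, SFO, 6, 9820), (JFK, CDG, 21, 6150), (JFK, CDG, 21, 6750), (JFK, CDG, 21, 8520), (JFK, ORD, 23, 6150), (JFK, ORD, 23, 6750), (JFK, ORD, 23, 8520), (JFK, SEA, 23, 6150), (JFK, SEA, 23, 6750), (JFK, SEA, 23, 8520), (NRT, BOS, 9, 1150), (NRT, DEN, 19, 1150), (NRT, DEN, 35, 1150), (NRT, HND, 10, 1150)}
Natural join on dst: {(IAD, CDG, 18, 1730, 12), (IAD, CDG, 18, 1730, 19), (IAD, CDG, 18, 4810, 12), (IAD, CDG, 18, 4810, 19), (IAD, CDG, 18, 9820, 12), (IAD, CDG, 18, 9820, 19), (IAD, SFO, 6, 1730, 40), (IAD, SFO, 6, 4810, 40), (IAD, SFO, 6, 9820, 40), (JFK, CDG, 21, 6150, 12), (JFK, CDG, 21, 6150, 19), (JFK, CDG, 21, 6750, 12), (JFK, CDG, 21, 6750, 19), (JFK, CDG, 21, 8520, 12), (JFK, CDG, 21, 8520, 19), (JFK, ORD, 23, 6150, 33), (JFK, ORD, 23, 6750, 33), (JFK, ORD, 23, 8520, 33), (JFK, SEA, 23, 6150, 8), (JFK, SEA, 23, 6750, 8), (JFK, SEA, 23, 8520, 8), (NRT, DEN, 19, 1150, 19), (NRT, DEN, 35, 1150, 19), (NRT, HND, 10, 1150, 15)}
Apply σ_{dst != SEA}; surviving tuples: {(IAD, CDG, 18, 1730, 12), (IAD, CDG, 18, 1730, 19), (IAD, CDG, 18, 4810, 12), (IAD, CDG, 18, 4810, 19), (IAD, CDG, 18, 9820, 12), (IAD, CDG, 18, 9820, 19), (IAD, SFO, 6, 1730, 40), (IAD, SFO, 6, 4810, 40), (IAD, SFO, 6, 9820, 40), (JFK, CDG, 21, 6150, 12), (JFK, CDG, 21, 6150, 19), (JFK, CDG, 21, 6750, 12), (JFK, CDG, 21, 6750, 19), (JFK, CDG, 21, 8520, 12), (JFK, CDG, 21, 8520, 19), (JFK, ORD, 23, 6150, 33), (JFK, ORD, 23, 6750, 33), (JFK, ORD, 23, 8520, 33), (NRT, DEN, 19, 1150, 19), (NRT, DEN, 35, 1150, 19), (NRT, HND, 10, 1150, 15)}
Projecting to src, dst (15 duplicate(s) eliminated): {(IAD, CDG), (IAD, SFO), (JFK, CDG), (JFK, ORD), (NRT, DEN), (NRT, HND)}

{(IAD, CDG), (IAD, SFO), (JFK, CDG), (JFK, ORD), (NRT, DEN), (NRT, HND)}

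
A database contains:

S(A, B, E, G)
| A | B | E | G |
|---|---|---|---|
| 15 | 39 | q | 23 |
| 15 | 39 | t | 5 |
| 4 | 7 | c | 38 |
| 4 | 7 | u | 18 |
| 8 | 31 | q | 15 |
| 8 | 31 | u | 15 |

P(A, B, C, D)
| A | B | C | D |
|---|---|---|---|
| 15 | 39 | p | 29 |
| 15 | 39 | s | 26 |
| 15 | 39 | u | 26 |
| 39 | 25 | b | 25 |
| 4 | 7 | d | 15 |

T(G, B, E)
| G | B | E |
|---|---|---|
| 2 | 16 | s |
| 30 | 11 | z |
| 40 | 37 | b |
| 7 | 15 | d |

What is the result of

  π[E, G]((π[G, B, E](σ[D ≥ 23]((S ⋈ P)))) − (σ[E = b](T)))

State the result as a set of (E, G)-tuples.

Joining S and P on A, B yields {(15, 39, q, 23, p, 29), (15, 39, q, 23, s, 26), (15, 39, q, 23, u, 26), (15, 39, t, 5, p, 29), (15, 39, t, 5, s, 26), (15, 39, t, 5, u, 26), (4, 7, c, 38, d, 15), (4, 7, u, 18, d, 15)}.
σ[D ≥ 23]: keep tuples satisfying D ≥ 23 → {(15, 39, q, 23, p, 29), (15, 39, q, 23, s, 26), (15, 39, q, 23, u, 26), (15, 39, t, 5, p, 29), (15, 39, t, 5, s, 26), (15, 39, t, 5, u, 26)}
Keep only column(s) G, B, E (4 duplicate(s) eliminated): {(23, 39, q), (5, 39, t)}
σ[E = b]: keep tuples satisfying E = b → {(40, 37, b)}
Difference: {(23, 39, q), (5, 39, t)} with {(40, 37, b)} → {(23, 39, q), (5, 39, t)}
Keep only column(s) E, G: {(q, 23), (t, 5)}

{(q, 23), (t, 5)}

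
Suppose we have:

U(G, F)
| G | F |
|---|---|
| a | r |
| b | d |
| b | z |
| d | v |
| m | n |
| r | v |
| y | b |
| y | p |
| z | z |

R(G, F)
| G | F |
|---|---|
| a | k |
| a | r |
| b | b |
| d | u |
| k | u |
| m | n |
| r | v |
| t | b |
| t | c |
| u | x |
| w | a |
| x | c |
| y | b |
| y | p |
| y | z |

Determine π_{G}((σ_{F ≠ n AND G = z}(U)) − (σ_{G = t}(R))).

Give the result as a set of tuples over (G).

{z}

σ[F ≠ n AND G = z]: keep tuples satisfying F ≠ n AND G = z → {(z, z)}
σ[G = t]: keep tuples satisfying G = t → {(t, b), (t, c)}
Difference: {(z, z)} with {(t, b), (t, c)} → {(z, z)}
Keep only column(s) G: {z}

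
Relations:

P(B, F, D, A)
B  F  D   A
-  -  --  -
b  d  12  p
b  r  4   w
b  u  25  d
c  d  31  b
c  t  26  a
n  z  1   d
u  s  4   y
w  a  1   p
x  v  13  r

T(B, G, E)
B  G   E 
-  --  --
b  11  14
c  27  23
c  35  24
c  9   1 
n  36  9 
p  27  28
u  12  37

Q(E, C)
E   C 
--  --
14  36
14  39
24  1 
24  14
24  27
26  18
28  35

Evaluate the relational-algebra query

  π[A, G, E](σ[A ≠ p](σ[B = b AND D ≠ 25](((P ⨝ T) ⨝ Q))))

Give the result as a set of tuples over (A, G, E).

{(w, 11, 14)}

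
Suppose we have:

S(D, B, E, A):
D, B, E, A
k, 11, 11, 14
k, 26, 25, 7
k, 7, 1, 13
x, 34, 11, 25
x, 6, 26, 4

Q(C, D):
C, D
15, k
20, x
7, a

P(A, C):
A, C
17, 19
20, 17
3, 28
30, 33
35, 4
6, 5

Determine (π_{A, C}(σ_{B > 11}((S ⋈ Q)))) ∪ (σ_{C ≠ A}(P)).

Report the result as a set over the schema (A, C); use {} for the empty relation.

S ⋈ Q (natural join on D): {(k, 11, 11, 14, 15), (k, 26, 25, 7, 15), (k, 7, 1, 13, 15), (x, 34, 11, 25, 20), (x, 6, 26, 4, 20)}
Selection B > 11: {(k, 26, 25, 7, 15), (x, 34, 11, 25, 20)}
Keep only column(s) A, C: {(25, 20), (7, 15)}
Selection C ≠ A: {(17, 19), (20, 17), (3, 28), (30, 33), (35, 4), (6, 5)}
Set union of the two operands is {(17, 19), (20, 17), (25, 20), (3, 28), (30, 33), (35, 4), (6, 5), (7, 15)}.

{(17, 19), (20, 17), (25, 20), (3, 28), (30, 33), (35, 4), (6, 5), (7, 15)}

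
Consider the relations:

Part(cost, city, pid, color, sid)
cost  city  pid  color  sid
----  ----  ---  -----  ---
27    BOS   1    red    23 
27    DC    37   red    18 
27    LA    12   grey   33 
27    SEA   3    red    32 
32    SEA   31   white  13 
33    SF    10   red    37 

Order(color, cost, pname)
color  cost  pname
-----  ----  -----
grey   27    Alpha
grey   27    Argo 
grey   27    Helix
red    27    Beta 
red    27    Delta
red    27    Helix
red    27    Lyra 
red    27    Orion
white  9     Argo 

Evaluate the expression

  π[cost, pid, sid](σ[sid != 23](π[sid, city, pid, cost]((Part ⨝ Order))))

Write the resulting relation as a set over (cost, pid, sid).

Joining Part and Order on cost, color yields {(27, BOS, 1, red, 23, Beta), (27, BOS, 1, red, 23, Delta), (27, BOS, 1, red, 23, Helix), (27, BOS, 1, red, 23, Lyra), (27, BOS, 1, red, 23, Orion), (27, DC, 37, red, 18, Beta), (27, DC, 37, red, 18, Delta), (27, DC, 37, red, 18, Helix), (27, DC, 37, red, 18, Lyra), (27, DC, 37, red, 18, Orion), (27, LA, 12, grey, 33, Alpha), (27, LA, 12, grey, 33, Argo), (27, LA, 12, grey, 33, Helix), (27, SEA, 3, red, 32, Beta), (27, SEA, 3, red, 32, Delta), (27, SEA, 3, red, 32, Helix), (27, SEA, 3, red, 32, Lyra), (27, SEA, 3, red, 32, Orion)}.
π[sid, city, pid, cost]: project onto (sid, city, pid, cost) (14 duplicate(s) eliminated) → {(18, DC, 37, 27), (23, BOS, 1, 27), (32, SEA, 3, 27), (33, LA, 12, 27)}
Filtering on sid != 23 leaves {(18, DC, 37, 27), (32, SEA, 3, 27), (33, LA, 12, 27)}.
π[cost, pid, sid]: project onto (cost, pid, sid) → {(27, 12, 33), (27, 3, 32), (27, 37, 18)}

{(27, 12, 33), (27, 3, 32), (27, 37, 18)}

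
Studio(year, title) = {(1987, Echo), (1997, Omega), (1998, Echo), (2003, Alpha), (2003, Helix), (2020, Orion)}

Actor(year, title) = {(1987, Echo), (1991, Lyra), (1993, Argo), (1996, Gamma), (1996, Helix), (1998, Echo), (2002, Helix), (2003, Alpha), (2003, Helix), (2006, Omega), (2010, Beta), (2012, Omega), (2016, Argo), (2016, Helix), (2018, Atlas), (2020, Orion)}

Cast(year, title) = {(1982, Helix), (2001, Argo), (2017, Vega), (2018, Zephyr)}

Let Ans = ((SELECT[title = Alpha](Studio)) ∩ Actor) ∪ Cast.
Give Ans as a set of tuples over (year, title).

σ[title = Alpha]: keep tuples satisfying title = Alpha → {(2003, Alpha)}
Taking the intersection: {(2003, Alpha)}
Taking the union: {(1982, Helix), (2001, Argo), (2003, Alpha), (2017, Vega), (2018, Zephyr)}

{(1982, Helix), (2001, Argo), (2003, Alpha), (2017, Vega), (2018, Zephyr)}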